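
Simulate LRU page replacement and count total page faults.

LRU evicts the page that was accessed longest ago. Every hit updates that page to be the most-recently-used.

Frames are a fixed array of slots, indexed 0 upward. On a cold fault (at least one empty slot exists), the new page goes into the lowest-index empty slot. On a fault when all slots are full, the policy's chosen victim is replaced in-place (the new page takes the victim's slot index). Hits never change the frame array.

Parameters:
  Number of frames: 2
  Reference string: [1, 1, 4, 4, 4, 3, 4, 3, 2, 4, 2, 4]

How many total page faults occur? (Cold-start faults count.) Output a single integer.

Answer: 5

Derivation:
Step 0: ref 1 → FAULT, frames=[1,-]
Step 1: ref 1 → HIT, frames=[1,-]
Step 2: ref 4 → FAULT, frames=[1,4]
Step 3: ref 4 → HIT, frames=[1,4]
Step 4: ref 4 → HIT, frames=[1,4]
Step 5: ref 3 → FAULT (evict 1), frames=[3,4]
Step 6: ref 4 → HIT, frames=[3,4]
Step 7: ref 3 → HIT, frames=[3,4]
Step 8: ref 2 → FAULT (evict 4), frames=[3,2]
Step 9: ref 4 → FAULT (evict 3), frames=[4,2]
Step 10: ref 2 → HIT, frames=[4,2]
Step 11: ref 4 → HIT, frames=[4,2]
Total faults: 5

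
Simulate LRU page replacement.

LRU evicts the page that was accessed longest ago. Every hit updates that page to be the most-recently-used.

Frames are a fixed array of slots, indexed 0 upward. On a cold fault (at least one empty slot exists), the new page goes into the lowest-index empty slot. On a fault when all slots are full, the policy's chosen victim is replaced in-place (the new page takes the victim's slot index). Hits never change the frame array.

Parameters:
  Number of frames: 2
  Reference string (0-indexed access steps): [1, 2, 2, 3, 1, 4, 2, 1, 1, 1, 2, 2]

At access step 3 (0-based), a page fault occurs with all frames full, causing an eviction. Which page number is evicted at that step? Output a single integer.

Step 0: ref 1 -> FAULT, frames=[1,-]
Step 1: ref 2 -> FAULT, frames=[1,2]
Step 2: ref 2 -> HIT, frames=[1,2]
Step 3: ref 3 -> FAULT, evict 1, frames=[3,2]
At step 3: evicted page 1

Answer: 1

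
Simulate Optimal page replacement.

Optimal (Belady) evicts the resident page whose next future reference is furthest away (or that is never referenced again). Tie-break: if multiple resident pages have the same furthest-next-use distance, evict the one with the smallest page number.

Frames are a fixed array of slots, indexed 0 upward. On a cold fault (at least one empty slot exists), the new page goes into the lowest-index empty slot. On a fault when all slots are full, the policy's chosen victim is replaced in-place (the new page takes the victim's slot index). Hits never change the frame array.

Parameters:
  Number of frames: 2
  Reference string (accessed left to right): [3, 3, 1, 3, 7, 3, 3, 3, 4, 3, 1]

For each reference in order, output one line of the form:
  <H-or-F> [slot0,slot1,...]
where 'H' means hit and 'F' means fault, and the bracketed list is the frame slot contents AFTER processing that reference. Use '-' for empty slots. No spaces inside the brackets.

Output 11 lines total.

F [3,-]
H [3,-]
F [3,1]
H [3,1]
F [3,7]
H [3,7]
H [3,7]
H [3,7]
F [3,4]
H [3,4]
F [1,4]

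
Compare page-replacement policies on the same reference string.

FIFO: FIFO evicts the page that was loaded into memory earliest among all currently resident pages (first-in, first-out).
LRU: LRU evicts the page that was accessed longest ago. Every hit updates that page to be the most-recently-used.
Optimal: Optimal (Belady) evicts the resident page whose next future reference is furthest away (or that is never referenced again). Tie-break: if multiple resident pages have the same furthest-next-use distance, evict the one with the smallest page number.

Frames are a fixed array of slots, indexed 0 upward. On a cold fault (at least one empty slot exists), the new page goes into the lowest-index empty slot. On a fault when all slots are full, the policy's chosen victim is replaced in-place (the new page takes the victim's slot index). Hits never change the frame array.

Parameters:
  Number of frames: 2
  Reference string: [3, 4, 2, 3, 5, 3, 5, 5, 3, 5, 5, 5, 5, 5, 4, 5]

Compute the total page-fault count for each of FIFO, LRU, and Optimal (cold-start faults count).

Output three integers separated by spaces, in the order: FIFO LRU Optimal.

Answer: 6 6 5

Derivation:
--- FIFO ---
  step 0: ref 3 -> FAULT, frames=[3,-] (faults so far: 1)
  step 1: ref 4 -> FAULT, frames=[3,4] (faults so far: 2)
  step 2: ref 2 -> FAULT, evict 3, frames=[2,4] (faults so far: 3)
  step 3: ref 3 -> FAULT, evict 4, frames=[2,3] (faults so far: 4)
  step 4: ref 5 -> FAULT, evict 2, frames=[5,3] (faults so far: 5)
  step 5: ref 3 -> HIT, frames=[5,3] (faults so far: 5)
  step 6: ref 5 -> HIT, frames=[5,3] (faults so far: 5)
  step 7: ref 5 -> HIT, frames=[5,3] (faults so far: 5)
  step 8: ref 3 -> HIT, frames=[5,3] (faults so far: 5)
  step 9: ref 5 -> HIT, frames=[5,3] (faults so far: 5)
  step 10: ref 5 -> HIT, frames=[5,3] (faults so far: 5)
  step 11: ref 5 -> HIT, frames=[5,3] (faults so far: 5)
  step 12: ref 5 -> HIT, frames=[5,3] (faults so far: 5)
  step 13: ref 5 -> HIT, frames=[5,3] (faults so far: 5)
  step 14: ref 4 -> FAULT, evict 3, frames=[5,4] (faults so far: 6)
  step 15: ref 5 -> HIT, frames=[5,4] (faults so far: 6)
  FIFO total faults: 6
--- LRU ---
  step 0: ref 3 -> FAULT, frames=[3,-] (faults so far: 1)
  step 1: ref 4 -> FAULT, frames=[3,4] (faults so far: 2)
  step 2: ref 2 -> FAULT, evict 3, frames=[2,4] (faults so far: 3)
  step 3: ref 3 -> FAULT, evict 4, frames=[2,3] (faults so far: 4)
  step 4: ref 5 -> FAULT, evict 2, frames=[5,3] (faults so far: 5)
  step 5: ref 3 -> HIT, frames=[5,3] (faults so far: 5)
  step 6: ref 5 -> HIT, frames=[5,3] (faults so far: 5)
  step 7: ref 5 -> HIT, frames=[5,3] (faults so far: 5)
  step 8: ref 3 -> HIT, frames=[5,3] (faults so far: 5)
  step 9: ref 5 -> HIT, frames=[5,3] (faults so far: 5)
  step 10: ref 5 -> HIT, frames=[5,3] (faults so far: 5)
  step 11: ref 5 -> HIT, frames=[5,3] (faults so far: 5)
  step 12: ref 5 -> HIT, frames=[5,3] (faults so far: 5)
  step 13: ref 5 -> HIT, frames=[5,3] (faults so far: 5)
  step 14: ref 4 -> FAULT, evict 3, frames=[5,4] (faults so far: 6)
  step 15: ref 5 -> HIT, frames=[5,4] (faults so far: 6)
  LRU total faults: 6
--- Optimal ---
  step 0: ref 3 -> FAULT, frames=[3,-] (faults so far: 1)
  step 1: ref 4 -> FAULT, frames=[3,4] (faults so far: 2)
  step 2: ref 2 -> FAULT, evict 4, frames=[3,2] (faults so far: 3)
  step 3: ref 3 -> HIT, frames=[3,2] (faults so far: 3)
  step 4: ref 5 -> FAULT, evict 2, frames=[3,5] (faults so far: 4)
  step 5: ref 3 -> HIT, frames=[3,5] (faults so far: 4)
  step 6: ref 5 -> HIT, frames=[3,5] (faults so far: 4)
  step 7: ref 5 -> HIT, frames=[3,5] (faults so far: 4)
  step 8: ref 3 -> HIT, frames=[3,5] (faults so far: 4)
  step 9: ref 5 -> HIT, frames=[3,5] (faults so far: 4)
  step 10: ref 5 -> HIT, frames=[3,5] (faults so far: 4)
  step 11: ref 5 -> HIT, frames=[3,5] (faults so far: 4)
  step 12: ref 5 -> HIT, frames=[3,5] (faults so far: 4)
  step 13: ref 5 -> HIT, frames=[3,5] (faults so far: 4)
  step 14: ref 4 -> FAULT, evict 3, frames=[4,5] (faults so far: 5)
  step 15: ref 5 -> HIT, frames=[4,5] (faults so far: 5)
  Optimal total faults: 5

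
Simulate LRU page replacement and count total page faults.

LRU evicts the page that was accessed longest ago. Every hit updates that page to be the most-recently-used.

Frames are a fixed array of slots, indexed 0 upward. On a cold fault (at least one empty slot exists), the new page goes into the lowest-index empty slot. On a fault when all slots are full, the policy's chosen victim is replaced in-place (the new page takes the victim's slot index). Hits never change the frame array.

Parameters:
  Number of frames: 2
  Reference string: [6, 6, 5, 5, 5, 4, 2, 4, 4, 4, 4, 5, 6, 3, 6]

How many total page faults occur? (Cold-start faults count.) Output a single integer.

Answer: 7

Derivation:
Step 0: ref 6 → FAULT, frames=[6,-]
Step 1: ref 6 → HIT, frames=[6,-]
Step 2: ref 5 → FAULT, frames=[6,5]
Step 3: ref 5 → HIT, frames=[6,5]
Step 4: ref 5 → HIT, frames=[6,5]
Step 5: ref 4 → FAULT (evict 6), frames=[4,5]
Step 6: ref 2 → FAULT (evict 5), frames=[4,2]
Step 7: ref 4 → HIT, frames=[4,2]
Step 8: ref 4 → HIT, frames=[4,2]
Step 9: ref 4 → HIT, frames=[4,2]
Step 10: ref 4 → HIT, frames=[4,2]
Step 11: ref 5 → FAULT (evict 2), frames=[4,5]
Step 12: ref 6 → FAULT (evict 4), frames=[6,5]
Step 13: ref 3 → FAULT (evict 5), frames=[6,3]
Step 14: ref 6 → HIT, frames=[6,3]
Total faults: 7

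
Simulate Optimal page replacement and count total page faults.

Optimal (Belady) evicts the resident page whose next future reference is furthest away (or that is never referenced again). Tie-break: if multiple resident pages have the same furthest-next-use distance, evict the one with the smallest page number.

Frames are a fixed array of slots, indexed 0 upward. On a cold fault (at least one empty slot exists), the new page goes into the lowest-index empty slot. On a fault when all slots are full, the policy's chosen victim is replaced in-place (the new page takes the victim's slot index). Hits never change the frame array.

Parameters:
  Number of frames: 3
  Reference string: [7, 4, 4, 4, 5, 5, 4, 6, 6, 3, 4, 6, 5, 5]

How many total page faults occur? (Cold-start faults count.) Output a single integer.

Step 0: ref 7 → FAULT, frames=[7,-,-]
Step 1: ref 4 → FAULT, frames=[7,4,-]
Step 2: ref 4 → HIT, frames=[7,4,-]
Step 3: ref 4 → HIT, frames=[7,4,-]
Step 4: ref 5 → FAULT, frames=[7,4,5]
Step 5: ref 5 → HIT, frames=[7,4,5]
Step 6: ref 4 → HIT, frames=[7,4,5]
Step 7: ref 6 → FAULT (evict 7), frames=[6,4,5]
Step 8: ref 6 → HIT, frames=[6,4,5]
Step 9: ref 3 → FAULT (evict 5), frames=[6,4,3]
Step 10: ref 4 → HIT, frames=[6,4,3]
Step 11: ref 6 → HIT, frames=[6,4,3]
Step 12: ref 5 → FAULT (evict 3), frames=[6,4,5]
Step 13: ref 5 → HIT, frames=[6,4,5]
Total faults: 6

Answer: 6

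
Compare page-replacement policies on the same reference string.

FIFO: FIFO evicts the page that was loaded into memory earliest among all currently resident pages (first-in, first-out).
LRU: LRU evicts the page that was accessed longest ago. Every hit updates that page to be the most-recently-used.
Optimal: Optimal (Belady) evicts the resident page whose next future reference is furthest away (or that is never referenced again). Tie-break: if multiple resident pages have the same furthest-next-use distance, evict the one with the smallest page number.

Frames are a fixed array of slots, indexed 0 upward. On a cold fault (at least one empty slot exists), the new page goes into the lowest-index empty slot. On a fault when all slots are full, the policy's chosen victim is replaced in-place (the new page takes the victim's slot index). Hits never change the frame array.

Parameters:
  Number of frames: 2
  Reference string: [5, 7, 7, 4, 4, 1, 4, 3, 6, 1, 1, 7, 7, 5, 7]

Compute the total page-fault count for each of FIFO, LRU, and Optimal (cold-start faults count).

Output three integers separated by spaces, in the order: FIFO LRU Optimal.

Answer: 9 9 8

Derivation:
--- FIFO ---
  step 0: ref 5 -> FAULT, frames=[5,-] (faults so far: 1)
  step 1: ref 7 -> FAULT, frames=[5,7] (faults so far: 2)
  step 2: ref 7 -> HIT, frames=[5,7] (faults so far: 2)
  step 3: ref 4 -> FAULT, evict 5, frames=[4,7] (faults so far: 3)
  step 4: ref 4 -> HIT, frames=[4,7] (faults so far: 3)
  step 5: ref 1 -> FAULT, evict 7, frames=[4,1] (faults so far: 4)
  step 6: ref 4 -> HIT, frames=[4,1] (faults so far: 4)
  step 7: ref 3 -> FAULT, evict 4, frames=[3,1] (faults so far: 5)
  step 8: ref 6 -> FAULT, evict 1, frames=[3,6] (faults so far: 6)
  step 9: ref 1 -> FAULT, evict 3, frames=[1,6] (faults so far: 7)
  step 10: ref 1 -> HIT, frames=[1,6] (faults so far: 7)
  step 11: ref 7 -> FAULT, evict 6, frames=[1,7] (faults so far: 8)
  step 12: ref 7 -> HIT, frames=[1,7] (faults so far: 8)
  step 13: ref 5 -> FAULT, evict 1, frames=[5,7] (faults so far: 9)
  step 14: ref 7 -> HIT, frames=[5,7] (faults so far: 9)
  FIFO total faults: 9
--- LRU ---
  step 0: ref 5 -> FAULT, frames=[5,-] (faults so far: 1)
  step 1: ref 7 -> FAULT, frames=[5,7] (faults so far: 2)
  step 2: ref 7 -> HIT, frames=[5,7] (faults so far: 2)
  step 3: ref 4 -> FAULT, evict 5, frames=[4,7] (faults so far: 3)
  step 4: ref 4 -> HIT, frames=[4,7] (faults so far: 3)
  step 5: ref 1 -> FAULT, evict 7, frames=[4,1] (faults so far: 4)
  step 6: ref 4 -> HIT, frames=[4,1] (faults so far: 4)
  step 7: ref 3 -> FAULT, evict 1, frames=[4,3] (faults so far: 5)
  step 8: ref 6 -> FAULT, evict 4, frames=[6,3] (faults so far: 6)
  step 9: ref 1 -> FAULT, evict 3, frames=[6,1] (faults so far: 7)
  step 10: ref 1 -> HIT, frames=[6,1] (faults so far: 7)
  step 11: ref 7 -> FAULT, evict 6, frames=[7,1] (faults so far: 8)
  step 12: ref 7 -> HIT, frames=[7,1] (faults so far: 8)
  step 13: ref 5 -> FAULT, evict 1, frames=[7,5] (faults so far: 9)
  step 14: ref 7 -> HIT, frames=[7,5] (faults so far: 9)
  LRU total faults: 9
--- Optimal ---
  step 0: ref 5 -> FAULT, frames=[5,-] (faults so far: 1)
  step 1: ref 7 -> FAULT, frames=[5,7] (faults so far: 2)
  step 2: ref 7 -> HIT, frames=[5,7] (faults so far: 2)
  step 3: ref 4 -> FAULT, evict 5, frames=[4,7] (faults so far: 3)
  step 4: ref 4 -> HIT, frames=[4,7] (faults so far: 3)
  step 5: ref 1 -> FAULT, evict 7, frames=[4,1] (faults so far: 4)
  step 6: ref 4 -> HIT, frames=[4,1] (faults so far: 4)
  step 7: ref 3 -> FAULT, evict 4, frames=[3,1] (faults so far: 5)
  step 8: ref 6 -> FAULT, evict 3, frames=[6,1] (faults so far: 6)
  step 9: ref 1 -> HIT, frames=[6,1] (faults so far: 6)
  step 10: ref 1 -> HIT, frames=[6,1] (faults so far: 6)
  step 11: ref 7 -> FAULT, evict 1, frames=[6,7] (faults so far: 7)
  step 12: ref 7 -> HIT, frames=[6,7] (faults so far: 7)
  step 13: ref 5 -> FAULT, evict 6, frames=[5,7] (faults so far: 8)
  step 14: ref 7 -> HIT, frames=[5,7] (faults so far: 8)
  Optimal total faults: 8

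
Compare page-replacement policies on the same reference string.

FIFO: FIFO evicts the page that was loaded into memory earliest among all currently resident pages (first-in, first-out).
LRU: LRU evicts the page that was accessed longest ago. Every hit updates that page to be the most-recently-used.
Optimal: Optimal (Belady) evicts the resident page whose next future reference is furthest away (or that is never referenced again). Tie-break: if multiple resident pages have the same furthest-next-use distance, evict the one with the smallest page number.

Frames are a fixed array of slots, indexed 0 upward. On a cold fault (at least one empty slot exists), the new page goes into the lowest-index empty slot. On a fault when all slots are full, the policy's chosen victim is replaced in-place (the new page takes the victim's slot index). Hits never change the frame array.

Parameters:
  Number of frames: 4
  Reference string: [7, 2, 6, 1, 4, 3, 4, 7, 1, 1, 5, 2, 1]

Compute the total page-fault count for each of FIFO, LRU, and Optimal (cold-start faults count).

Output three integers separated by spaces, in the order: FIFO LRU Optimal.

--- FIFO ---
  step 0: ref 7 -> FAULT, frames=[7,-,-,-] (faults so far: 1)
  step 1: ref 2 -> FAULT, frames=[7,2,-,-] (faults so far: 2)
  step 2: ref 6 -> FAULT, frames=[7,2,6,-] (faults so far: 3)
  step 3: ref 1 -> FAULT, frames=[7,2,6,1] (faults so far: 4)
  step 4: ref 4 -> FAULT, evict 7, frames=[4,2,6,1] (faults so far: 5)
  step 5: ref 3 -> FAULT, evict 2, frames=[4,3,6,1] (faults so far: 6)
  step 6: ref 4 -> HIT, frames=[4,3,6,1] (faults so far: 6)
  step 7: ref 7 -> FAULT, evict 6, frames=[4,3,7,1] (faults so far: 7)
  step 8: ref 1 -> HIT, frames=[4,3,7,1] (faults so far: 7)
  step 9: ref 1 -> HIT, frames=[4,3,7,1] (faults so far: 7)
  step 10: ref 5 -> FAULT, evict 1, frames=[4,3,7,5] (faults so far: 8)
  step 11: ref 2 -> FAULT, evict 4, frames=[2,3,7,5] (faults so far: 9)
  step 12: ref 1 -> FAULT, evict 3, frames=[2,1,7,5] (faults so far: 10)
  FIFO total faults: 10
--- LRU ---
  step 0: ref 7 -> FAULT, frames=[7,-,-,-] (faults so far: 1)
  step 1: ref 2 -> FAULT, frames=[7,2,-,-] (faults so far: 2)
  step 2: ref 6 -> FAULT, frames=[7,2,6,-] (faults so far: 3)
  step 3: ref 1 -> FAULT, frames=[7,2,6,1] (faults so far: 4)
  step 4: ref 4 -> FAULT, evict 7, frames=[4,2,6,1] (faults so far: 5)
  step 5: ref 3 -> FAULT, evict 2, frames=[4,3,6,1] (faults so far: 6)
  step 6: ref 4 -> HIT, frames=[4,3,6,1] (faults so far: 6)
  step 7: ref 7 -> FAULT, evict 6, frames=[4,3,7,1] (faults so far: 7)
  step 8: ref 1 -> HIT, frames=[4,3,7,1] (faults so far: 7)
  step 9: ref 1 -> HIT, frames=[4,3,7,1] (faults so far: 7)
  step 10: ref 5 -> FAULT, evict 3, frames=[4,5,7,1] (faults so far: 8)
  step 11: ref 2 -> FAULT, evict 4, frames=[2,5,7,1] (faults so far: 9)
  step 12: ref 1 -> HIT, frames=[2,5,7,1] (faults so far: 9)
  LRU total faults: 9
--- Optimal ---
  step 0: ref 7 -> FAULT, frames=[7,-,-,-] (faults so far: 1)
  step 1: ref 2 -> FAULT, frames=[7,2,-,-] (faults so far: 2)
  step 2: ref 6 -> FAULT, frames=[7,2,6,-] (faults so far: 3)
  step 3: ref 1 -> FAULT, frames=[7,2,6,1] (faults so far: 4)
  step 4: ref 4 -> FAULT, evict 6, frames=[7,2,4,1] (faults so far: 5)
  step 5: ref 3 -> FAULT, evict 2, frames=[7,3,4,1] (faults so far: 6)
  step 6: ref 4 -> HIT, frames=[7,3,4,1] (faults so far: 6)
  step 7: ref 7 -> HIT, frames=[7,3,4,1] (faults so far: 6)
  step 8: ref 1 -> HIT, frames=[7,3,4,1] (faults so far: 6)
  step 9: ref 1 -> HIT, frames=[7,3,4,1] (faults so far: 6)
  step 10: ref 5 -> FAULT, evict 3, frames=[7,5,4,1] (faults so far: 7)
  step 11: ref 2 -> FAULT, evict 4, frames=[7,5,2,1] (faults so far: 8)
  step 12: ref 1 -> HIT, frames=[7,5,2,1] (faults so far: 8)
  Optimal total faults: 8

Answer: 10 9 8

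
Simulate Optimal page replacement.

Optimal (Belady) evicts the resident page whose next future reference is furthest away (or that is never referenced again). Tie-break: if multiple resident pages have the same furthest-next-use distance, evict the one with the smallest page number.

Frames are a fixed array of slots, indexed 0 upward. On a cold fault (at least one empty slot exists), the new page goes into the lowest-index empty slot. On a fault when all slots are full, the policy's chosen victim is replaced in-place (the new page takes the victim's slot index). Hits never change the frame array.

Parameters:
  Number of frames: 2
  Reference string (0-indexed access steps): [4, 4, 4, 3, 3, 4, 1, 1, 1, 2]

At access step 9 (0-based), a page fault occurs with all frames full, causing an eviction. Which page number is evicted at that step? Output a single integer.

Answer: 1

Derivation:
Step 0: ref 4 -> FAULT, frames=[4,-]
Step 1: ref 4 -> HIT, frames=[4,-]
Step 2: ref 4 -> HIT, frames=[4,-]
Step 3: ref 3 -> FAULT, frames=[4,3]
Step 4: ref 3 -> HIT, frames=[4,3]
Step 5: ref 4 -> HIT, frames=[4,3]
Step 6: ref 1 -> FAULT, evict 3, frames=[4,1]
Step 7: ref 1 -> HIT, frames=[4,1]
Step 8: ref 1 -> HIT, frames=[4,1]
Step 9: ref 2 -> FAULT, evict 1, frames=[4,2]
At step 9: evicted page 1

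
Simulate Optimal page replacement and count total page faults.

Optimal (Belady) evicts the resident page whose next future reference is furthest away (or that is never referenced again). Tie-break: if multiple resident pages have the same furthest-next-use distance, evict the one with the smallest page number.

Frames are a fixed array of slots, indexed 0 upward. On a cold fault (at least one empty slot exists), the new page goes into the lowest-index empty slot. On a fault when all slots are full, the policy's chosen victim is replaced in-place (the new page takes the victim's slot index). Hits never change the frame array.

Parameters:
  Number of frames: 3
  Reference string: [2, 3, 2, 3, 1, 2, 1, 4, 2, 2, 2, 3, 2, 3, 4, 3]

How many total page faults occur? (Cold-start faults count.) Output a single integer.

Answer: 4

Derivation:
Step 0: ref 2 → FAULT, frames=[2,-,-]
Step 1: ref 3 → FAULT, frames=[2,3,-]
Step 2: ref 2 → HIT, frames=[2,3,-]
Step 3: ref 3 → HIT, frames=[2,3,-]
Step 4: ref 1 → FAULT, frames=[2,3,1]
Step 5: ref 2 → HIT, frames=[2,3,1]
Step 6: ref 1 → HIT, frames=[2,3,1]
Step 7: ref 4 → FAULT (evict 1), frames=[2,3,4]
Step 8: ref 2 → HIT, frames=[2,3,4]
Step 9: ref 2 → HIT, frames=[2,3,4]
Step 10: ref 2 → HIT, frames=[2,3,4]
Step 11: ref 3 → HIT, frames=[2,3,4]
Step 12: ref 2 → HIT, frames=[2,3,4]
Step 13: ref 3 → HIT, frames=[2,3,4]
Step 14: ref 4 → HIT, frames=[2,3,4]
Step 15: ref 3 → HIT, frames=[2,3,4]
Total faults: 4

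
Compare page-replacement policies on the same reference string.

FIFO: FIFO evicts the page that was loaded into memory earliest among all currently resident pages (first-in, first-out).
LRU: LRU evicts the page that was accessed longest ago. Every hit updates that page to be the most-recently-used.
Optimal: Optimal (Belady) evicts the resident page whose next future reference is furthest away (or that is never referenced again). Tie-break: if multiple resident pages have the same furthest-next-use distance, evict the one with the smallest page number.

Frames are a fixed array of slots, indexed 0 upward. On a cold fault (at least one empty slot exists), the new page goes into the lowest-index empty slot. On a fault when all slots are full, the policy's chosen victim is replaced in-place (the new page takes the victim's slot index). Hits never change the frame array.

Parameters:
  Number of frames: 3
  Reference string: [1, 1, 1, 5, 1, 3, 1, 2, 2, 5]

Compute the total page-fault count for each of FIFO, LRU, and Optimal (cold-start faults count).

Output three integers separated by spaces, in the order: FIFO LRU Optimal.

Answer: 4 5 4

Derivation:
--- FIFO ---
  step 0: ref 1 -> FAULT, frames=[1,-,-] (faults so far: 1)
  step 1: ref 1 -> HIT, frames=[1,-,-] (faults so far: 1)
  step 2: ref 1 -> HIT, frames=[1,-,-] (faults so far: 1)
  step 3: ref 5 -> FAULT, frames=[1,5,-] (faults so far: 2)
  step 4: ref 1 -> HIT, frames=[1,5,-] (faults so far: 2)
  step 5: ref 3 -> FAULT, frames=[1,5,3] (faults so far: 3)
  step 6: ref 1 -> HIT, frames=[1,5,3] (faults so far: 3)
  step 7: ref 2 -> FAULT, evict 1, frames=[2,5,3] (faults so far: 4)
  step 8: ref 2 -> HIT, frames=[2,5,3] (faults so far: 4)
  step 9: ref 5 -> HIT, frames=[2,5,3] (faults so far: 4)
  FIFO total faults: 4
--- LRU ---
  step 0: ref 1 -> FAULT, frames=[1,-,-] (faults so far: 1)
  step 1: ref 1 -> HIT, frames=[1,-,-] (faults so far: 1)
  step 2: ref 1 -> HIT, frames=[1,-,-] (faults so far: 1)
  step 3: ref 5 -> FAULT, frames=[1,5,-] (faults so far: 2)
  step 4: ref 1 -> HIT, frames=[1,5,-] (faults so far: 2)
  step 5: ref 3 -> FAULT, frames=[1,5,3] (faults so far: 3)
  step 6: ref 1 -> HIT, frames=[1,5,3] (faults so far: 3)
  step 7: ref 2 -> FAULT, evict 5, frames=[1,2,3] (faults so far: 4)
  step 8: ref 2 -> HIT, frames=[1,2,3] (faults so far: 4)
  step 9: ref 5 -> FAULT, evict 3, frames=[1,2,5] (faults so far: 5)
  LRU total faults: 5
--- Optimal ---
  step 0: ref 1 -> FAULT, frames=[1,-,-] (faults so far: 1)
  step 1: ref 1 -> HIT, frames=[1,-,-] (faults so far: 1)
  step 2: ref 1 -> HIT, frames=[1,-,-] (faults so far: 1)
  step 3: ref 5 -> FAULT, frames=[1,5,-] (faults so far: 2)
  step 4: ref 1 -> HIT, frames=[1,5,-] (faults so far: 2)
  step 5: ref 3 -> FAULT, frames=[1,5,3] (faults so far: 3)
  step 6: ref 1 -> HIT, frames=[1,5,3] (faults so far: 3)
  step 7: ref 2 -> FAULT, evict 1, frames=[2,5,3] (faults so far: 4)
  step 8: ref 2 -> HIT, frames=[2,5,3] (faults so far: 4)
  step 9: ref 5 -> HIT, frames=[2,5,3] (faults so far: 4)
  Optimal total faults: 4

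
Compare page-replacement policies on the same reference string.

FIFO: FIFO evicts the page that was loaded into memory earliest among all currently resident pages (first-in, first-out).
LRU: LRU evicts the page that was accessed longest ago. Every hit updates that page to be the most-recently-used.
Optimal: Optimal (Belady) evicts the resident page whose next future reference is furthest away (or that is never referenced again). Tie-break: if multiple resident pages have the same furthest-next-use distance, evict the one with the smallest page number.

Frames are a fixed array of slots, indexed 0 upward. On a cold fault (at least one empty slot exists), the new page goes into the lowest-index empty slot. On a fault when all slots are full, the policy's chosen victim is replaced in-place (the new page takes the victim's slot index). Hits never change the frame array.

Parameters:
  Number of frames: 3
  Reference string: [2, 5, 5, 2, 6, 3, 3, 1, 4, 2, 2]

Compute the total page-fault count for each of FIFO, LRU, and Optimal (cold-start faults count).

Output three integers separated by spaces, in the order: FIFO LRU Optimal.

--- FIFO ---
  step 0: ref 2 -> FAULT, frames=[2,-,-] (faults so far: 1)
  step 1: ref 5 -> FAULT, frames=[2,5,-] (faults so far: 2)
  step 2: ref 5 -> HIT, frames=[2,5,-] (faults so far: 2)
  step 3: ref 2 -> HIT, frames=[2,5,-] (faults so far: 2)
  step 4: ref 6 -> FAULT, frames=[2,5,6] (faults so far: 3)
  step 5: ref 3 -> FAULT, evict 2, frames=[3,5,6] (faults so far: 4)
  step 6: ref 3 -> HIT, frames=[3,5,6] (faults so far: 4)
  step 7: ref 1 -> FAULT, evict 5, frames=[3,1,6] (faults so far: 5)
  step 8: ref 4 -> FAULT, evict 6, frames=[3,1,4] (faults so far: 6)
  step 9: ref 2 -> FAULT, evict 3, frames=[2,1,4] (faults so far: 7)
  step 10: ref 2 -> HIT, frames=[2,1,4] (faults so far: 7)
  FIFO total faults: 7
--- LRU ---
  step 0: ref 2 -> FAULT, frames=[2,-,-] (faults so far: 1)
  step 1: ref 5 -> FAULT, frames=[2,5,-] (faults so far: 2)
  step 2: ref 5 -> HIT, frames=[2,5,-] (faults so far: 2)
  step 3: ref 2 -> HIT, frames=[2,5,-] (faults so far: 2)
  step 4: ref 6 -> FAULT, frames=[2,5,6] (faults so far: 3)
  step 5: ref 3 -> FAULT, evict 5, frames=[2,3,6] (faults so far: 4)
  step 6: ref 3 -> HIT, frames=[2,3,6] (faults so far: 4)
  step 7: ref 1 -> FAULT, evict 2, frames=[1,3,6] (faults so far: 5)
  step 8: ref 4 -> FAULT, evict 6, frames=[1,3,4] (faults so far: 6)
  step 9: ref 2 -> FAULT, evict 3, frames=[1,2,4] (faults so far: 7)
  step 10: ref 2 -> HIT, frames=[1,2,4] (faults so far: 7)
  LRU total faults: 7
--- Optimal ---
  step 0: ref 2 -> FAULT, frames=[2,-,-] (faults so far: 1)
  step 1: ref 5 -> FAULT, frames=[2,5,-] (faults so far: 2)
  step 2: ref 5 -> HIT, frames=[2,5,-] (faults so far: 2)
  step 3: ref 2 -> HIT, frames=[2,5,-] (faults so far: 2)
  step 4: ref 6 -> FAULT, frames=[2,5,6] (faults so far: 3)
  step 5: ref 3 -> FAULT, evict 5, frames=[2,3,6] (faults so far: 4)
  step 6: ref 3 -> HIT, frames=[2,3,6] (faults so far: 4)
  step 7: ref 1 -> FAULT, evict 3, frames=[2,1,6] (faults so far: 5)
  step 8: ref 4 -> FAULT, evict 1, frames=[2,4,6] (faults so far: 6)
  step 9: ref 2 -> HIT, frames=[2,4,6] (faults so far: 6)
  step 10: ref 2 -> HIT, frames=[2,4,6] (faults so far: 6)
  Optimal total faults: 6

Answer: 7 7 6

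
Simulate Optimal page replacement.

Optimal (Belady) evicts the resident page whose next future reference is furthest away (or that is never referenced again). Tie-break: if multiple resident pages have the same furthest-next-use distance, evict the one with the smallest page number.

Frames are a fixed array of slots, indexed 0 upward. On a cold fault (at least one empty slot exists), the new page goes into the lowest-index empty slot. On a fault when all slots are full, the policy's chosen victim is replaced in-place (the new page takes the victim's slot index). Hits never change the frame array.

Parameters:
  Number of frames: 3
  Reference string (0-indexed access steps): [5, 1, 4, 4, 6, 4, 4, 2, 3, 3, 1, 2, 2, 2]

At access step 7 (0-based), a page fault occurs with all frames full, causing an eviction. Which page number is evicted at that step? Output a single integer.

Answer: 4

Derivation:
Step 0: ref 5 -> FAULT, frames=[5,-,-]
Step 1: ref 1 -> FAULT, frames=[5,1,-]
Step 2: ref 4 -> FAULT, frames=[5,1,4]
Step 3: ref 4 -> HIT, frames=[5,1,4]
Step 4: ref 6 -> FAULT, evict 5, frames=[6,1,4]
Step 5: ref 4 -> HIT, frames=[6,1,4]
Step 6: ref 4 -> HIT, frames=[6,1,4]
Step 7: ref 2 -> FAULT, evict 4, frames=[6,1,2]
At step 7: evicted page 4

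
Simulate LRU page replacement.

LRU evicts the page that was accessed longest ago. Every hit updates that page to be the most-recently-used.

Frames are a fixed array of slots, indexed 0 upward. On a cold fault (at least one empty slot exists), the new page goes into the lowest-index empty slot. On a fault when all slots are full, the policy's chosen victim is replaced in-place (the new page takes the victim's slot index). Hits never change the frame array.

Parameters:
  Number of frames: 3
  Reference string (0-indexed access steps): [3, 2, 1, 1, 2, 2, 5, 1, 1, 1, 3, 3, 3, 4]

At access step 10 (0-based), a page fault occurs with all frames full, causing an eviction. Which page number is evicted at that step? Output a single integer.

Step 0: ref 3 -> FAULT, frames=[3,-,-]
Step 1: ref 2 -> FAULT, frames=[3,2,-]
Step 2: ref 1 -> FAULT, frames=[3,2,1]
Step 3: ref 1 -> HIT, frames=[3,2,1]
Step 4: ref 2 -> HIT, frames=[3,2,1]
Step 5: ref 2 -> HIT, frames=[3,2,1]
Step 6: ref 5 -> FAULT, evict 3, frames=[5,2,1]
Step 7: ref 1 -> HIT, frames=[5,2,1]
Step 8: ref 1 -> HIT, frames=[5,2,1]
Step 9: ref 1 -> HIT, frames=[5,2,1]
Step 10: ref 3 -> FAULT, evict 2, frames=[5,3,1]
At step 10: evicted page 2

Answer: 2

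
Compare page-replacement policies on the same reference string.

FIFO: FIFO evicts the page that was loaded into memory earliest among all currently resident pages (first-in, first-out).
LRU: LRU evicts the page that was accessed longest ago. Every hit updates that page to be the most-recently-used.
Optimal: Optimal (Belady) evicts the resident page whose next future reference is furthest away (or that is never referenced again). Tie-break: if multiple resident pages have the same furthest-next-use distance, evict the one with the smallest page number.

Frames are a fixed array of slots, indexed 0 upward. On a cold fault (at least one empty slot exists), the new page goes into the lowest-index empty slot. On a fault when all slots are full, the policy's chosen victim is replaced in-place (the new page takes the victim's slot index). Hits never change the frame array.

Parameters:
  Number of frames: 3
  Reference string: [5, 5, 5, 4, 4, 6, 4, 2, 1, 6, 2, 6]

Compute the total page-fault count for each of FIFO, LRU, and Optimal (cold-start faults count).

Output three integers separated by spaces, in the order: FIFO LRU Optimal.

Answer: 5 6 5

Derivation:
--- FIFO ---
  step 0: ref 5 -> FAULT, frames=[5,-,-] (faults so far: 1)
  step 1: ref 5 -> HIT, frames=[5,-,-] (faults so far: 1)
  step 2: ref 5 -> HIT, frames=[5,-,-] (faults so far: 1)
  step 3: ref 4 -> FAULT, frames=[5,4,-] (faults so far: 2)
  step 4: ref 4 -> HIT, frames=[5,4,-] (faults so far: 2)
  step 5: ref 6 -> FAULT, frames=[5,4,6] (faults so far: 3)
  step 6: ref 4 -> HIT, frames=[5,4,6] (faults so far: 3)
  step 7: ref 2 -> FAULT, evict 5, frames=[2,4,6] (faults so far: 4)
  step 8: ref 1 -> FAULT, evict 4, frames=[2,1,6] (faults so far: 5)
  step 9: ref 6 -> HIT, frames=[2,1,6] (faults so far: 5)
  step 10: ref 2 -> HIT, frames=[2,1,6] (faults so far: 5)
  step 11: ref 6 -> HIT, frames=[2,1,6] (faults so far: 5)
  FIFO total faults: 5
--- LRU ---
  step 0: ref 5 -> FAULT, frames=[5,-,-] (faults so far: 1)
  step 1: ref 5 -> HIT, frames=[5,-,-] (faults so far: 1)
  step 2: ref 5 -> HIT, frames=[5,-,-] (faults so far: 1)
  step 3: ref 4 -> FAULT, frames=[5,4,-] (faults so far: 2)
  step 4: ref 4 -> HIT, frames=[5,4,-] (faults so far: 2)
  step 5: ref 6 -> FAULT, frames=[5,4,6] (faults so far: 3)
  step 6: ref 4 -> HIT, frames=[5,4,6] (faults so far: 3)
  step 7: ref 2 -> FAULT, evict 5, frames=[2,4,6] (faults so far: 4)
  step 8: ref 1 -> FAULT, evict 6, frames=[2,4,1] (faults so far: 5)
  step 9: ref 6 -> FAULT, evict 4, frames=[2,6,1] (faults so far: 6)
  step 10: ref 2 -> HIT, frames=[2,6,1] (faults so far: 6)
  step 11: ref 6 -> HIT, frames=[2,6,1] (faults so far: 6)
  LRU total faults: 6
--- Optimal ---
  step 0: ref 5 -> FAULT, frames=[5,-,-] (faults so far: 1)
  step 1: ref 5 -> HIT, frames=[5,-,-] (faults so far: 1)
  step 2: ref 5 -> HIT, frames=[5,-,-] (faults so far: 1)
  step 3: ref 4 -> FAULT, frames=[5,4,-] (faults so far: 2)
  step 4: ref 4 -> HIT, frames=[5,4,-] (faults so far: 2)
  step 5: ref 6 -> FAULT, frames=[5,4,6] (faults so far: 3)
  step 6: ref 4 -> HIT, frames=[5,4,6] (faults so far: 3)
  step 7: ref 2 -> FAULT, evict 4, frames=[5,2,6] (faults so far: 4)
  step 8: ref 1 -> FAULT, evict 5, frames=[1,2,6] (faults so far: 5)
  step 9: ref 6 -> HIT, frames=[1,2,6] (faults so far: 5)
  step 10: ref 2 -> HIT, frames=[1,2,6] (faults so far: 5)
  step 11: ref 6 -> HIT, frames=[1,2,6] (faults so far: 5)
  Optimal total faults: 5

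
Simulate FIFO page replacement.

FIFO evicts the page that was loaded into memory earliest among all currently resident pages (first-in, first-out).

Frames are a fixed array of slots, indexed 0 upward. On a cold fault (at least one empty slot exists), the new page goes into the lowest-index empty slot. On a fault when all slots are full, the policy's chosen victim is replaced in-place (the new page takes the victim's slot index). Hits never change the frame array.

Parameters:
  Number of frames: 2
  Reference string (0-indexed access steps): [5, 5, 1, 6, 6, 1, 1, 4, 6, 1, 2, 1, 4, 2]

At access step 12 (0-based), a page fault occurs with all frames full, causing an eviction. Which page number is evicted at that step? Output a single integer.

Answer: 1

Derivation:
Step 0: ref 5 -> FAULT, frames=[5,-]
Step 1: ref 5 -> HIT, frames=[5,-]
Step 2: ref 1 -> FAULT, frames=[5,1]
Step 3: ref 6 -> FAULT, evict 5, frames=[6,1]
Step 4: ref 6 -> HIT, frames=[6,1]
Step 5: ref 1 -> HIT, frames=[6,1]
Step 6: ref 1 -> HIT, frames=[6,1]
Step 7: ref 4 -> FAULT, evict 1, frames=[6,4]
Step 8: ref 6 -> HIT, frames=[6,4]
Step 9: ref 1 -> FAULT, evict 6, frames=[1,4]
Step 10: ref 2 -> FAULT, evict 4, frames=[1,2]
Step 11: ref 1 -> HIT, frames=[1,2]
Step 12: ref 4 -> FAULT, evict 1, frames=[4,2]
At step 12: evicted page 1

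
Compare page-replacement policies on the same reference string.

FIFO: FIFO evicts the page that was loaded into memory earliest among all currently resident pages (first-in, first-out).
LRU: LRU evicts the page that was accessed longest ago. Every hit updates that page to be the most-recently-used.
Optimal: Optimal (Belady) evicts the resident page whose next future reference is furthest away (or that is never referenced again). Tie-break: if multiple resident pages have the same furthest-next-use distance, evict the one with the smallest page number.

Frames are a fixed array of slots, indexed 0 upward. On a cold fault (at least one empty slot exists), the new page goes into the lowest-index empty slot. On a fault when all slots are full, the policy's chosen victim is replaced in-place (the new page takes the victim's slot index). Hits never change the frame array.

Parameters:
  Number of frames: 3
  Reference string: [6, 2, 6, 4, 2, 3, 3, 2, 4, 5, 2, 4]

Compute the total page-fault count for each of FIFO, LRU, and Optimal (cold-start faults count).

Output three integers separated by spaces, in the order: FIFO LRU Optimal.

--- FIFO ---
  step 0: ref 6 -> FAULT, frames=[6,-,-] (faults so far: 1)
  step 1: ref 2 -> FAULT, frames=[6,2,-] (faults so far: 2)
  step 2: ref 6 -> HIT, frames=[6,2,-] (faults so far: 2)
  step 3: ref 4 -> FAULT, frames=[6,2,4] (faults so far: 3)
  step 4: ref 2 -> HIT, frames=[6,2,4] (faults so far: 3)
  step 5: ref 3 -> FAULT, evict 6, frames=[3,2,4] (faults so far: 4)
  step 6: ref 3 -> HIT, frames=[3,2,4] (faults so far: 4)
  step 7: ref 2 -> HIT, frames=[3,2,4] (faults so far: 4)
  step 8: ref 4 -> HIT, frames=[3,2,4] (faults so far: 4)
  step 9: ref 5 -> FAULT, evict 2, frames=[3,5,4] (faults so far: 5)
  step 10: ref 2 -> FAULT, evict 4, frames=[3,5,2] (faults so far: 6)
  step 11: ref 4 -> FAULT, evict 3, frames=[4,5,2] (faults so far: 7)
  FIFO total faults: 7
--- LRU ---
  step 0: ref 6 -> FAULT, frames=[6,-,-] (faults so far: 1)
  step 1: ref 2 -> FAULT, frames=[6,2,-] (faults so far: 2)
  step 2: ref 6 -> HIT, frames=[6,2,-] (faults so far: 2)
  step 3: ref 4 -> FAULT, frames=[6,2,4] (faults so far: 3)
  step 4: ref 2 -> HIT, frames=[6,2,4] (faults so far: 3)
  step 5: ref 3 -> FAULT, evict 6, frames=[3,2,4] (faults so far: 4)
  step 6: ref 3 -> HIT, frames=[3,2,4] (faults so far: 4)
  step 7: ref 2 -> HIT, frames=[3,2,4] (faults so far: 4)
  step 8: ref 4 -> HIT, frames=[3,2,4] (faults so far: 4)
  step 9: ref 5 -> FAULT, evict 3, frames=[5,2,4] (faults so far: 5)
  step 10: ref 2 -> HIT, frames=[5,2,4] (faults so far: 5)
  step 11: ref 4 -> HIT, frames=[5,2,4] (faults so far: 5)
  LRU total faults: 5
--- Optimal ---
  step 0: ref 6 -> FAULT, frames=[6,-,-] (faults so far: 1)
  step 1: ref 2 -> FAULT, frames=[6,2,-] (faults so far: 2)
  step 2: ref 6 -> HIT, frames=[6,2,-] (faults so far: 2)
  step 3: ref 4 -> FAULT, frames=[6,2,4] (faults so far: 3)
  step 4: ref 2 -> HIT, frames=[6,2,4] (faults so far: 3)
  step 5: ref 3 -> FAULT, evict 6, frames=[3,2,4] (faults so far: 4)
  step 6: ref 3 -> HIT, frames=[3,2,4] (faults so far: 4)
  step 7: ref 2 -> HIT, frames=[3,2,4] (faults so far: 4)
  step 8: ref 4 -> HIT, frames=[3,2,4] (faults so far: 4)
  step 9: ref 5 -> FAULT, evict 3, frames=[5,2,4] (faults so far: 5)
  step 10: ref 2 -> HIT, frames=[5,2,4] (faults so far: 5)
  step 11: ref 4 -> HIT, frames=[5,2,4] (faults so far: 5)
  Optimal total faults: 5

Answer: 7 5 5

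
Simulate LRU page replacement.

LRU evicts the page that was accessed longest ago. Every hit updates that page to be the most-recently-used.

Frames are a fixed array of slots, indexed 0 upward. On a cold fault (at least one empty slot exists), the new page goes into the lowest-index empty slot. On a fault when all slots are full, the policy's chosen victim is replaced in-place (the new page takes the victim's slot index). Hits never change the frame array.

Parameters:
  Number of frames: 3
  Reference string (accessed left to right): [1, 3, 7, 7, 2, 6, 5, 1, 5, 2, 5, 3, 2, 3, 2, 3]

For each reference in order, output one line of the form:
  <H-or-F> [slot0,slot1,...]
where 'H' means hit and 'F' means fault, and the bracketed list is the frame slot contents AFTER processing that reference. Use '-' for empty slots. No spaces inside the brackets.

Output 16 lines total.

F [1,-,-]
F [1,3,-]
F [1,3,7]
H [1,3,7]
F [2,3,7]
F [2,6,7]
F [2,6,5]
F [1,6,5]
H [1,6,5]
F [1,2,5]
H [1,2,5]
F [3,2,5]
H [3,2,5]
H [3,2,5]
H [3,2,5]
H [3,2,5]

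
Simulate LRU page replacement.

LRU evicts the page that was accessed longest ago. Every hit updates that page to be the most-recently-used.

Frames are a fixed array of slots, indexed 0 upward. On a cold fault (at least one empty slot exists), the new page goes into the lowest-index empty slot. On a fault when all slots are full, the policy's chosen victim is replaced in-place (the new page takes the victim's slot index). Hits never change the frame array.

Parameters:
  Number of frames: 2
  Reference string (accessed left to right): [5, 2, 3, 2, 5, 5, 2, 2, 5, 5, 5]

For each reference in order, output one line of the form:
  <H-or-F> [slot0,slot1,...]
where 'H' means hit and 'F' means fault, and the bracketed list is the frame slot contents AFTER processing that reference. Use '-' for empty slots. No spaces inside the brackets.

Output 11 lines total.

F [5,-]
F [5,2]
F [3,2]
H [3,2]
F [5,2]
H [5,2]
H [5,2]
H [5,2]
H [5,2]
H [5,2]
H [5,2]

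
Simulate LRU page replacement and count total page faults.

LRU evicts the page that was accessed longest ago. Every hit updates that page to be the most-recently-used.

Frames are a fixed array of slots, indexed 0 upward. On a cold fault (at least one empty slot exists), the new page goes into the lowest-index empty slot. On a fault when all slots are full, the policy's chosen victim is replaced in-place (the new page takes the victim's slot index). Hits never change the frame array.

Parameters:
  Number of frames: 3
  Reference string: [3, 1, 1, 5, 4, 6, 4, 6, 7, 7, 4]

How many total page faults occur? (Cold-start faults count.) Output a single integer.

Step 0: ref 3 → FAULT, frames=[3,-,-]
Step 1: ref 1 → FAULT, frames=[3,1,-]
Step 2: ref 1 → HIT, frames=[3,1,-]
Step 3: ref 5 → FAULT, frames=[3,1,5]
Step 4: ref 4 → FAULT (evict 3), frames=[4,1,5]
Step 5: ref 6 → FAULT (evict 1), frames=[4,6,5]
Step 6: ref 4 → HIT, frames=[4,6,5]
Step 7: ref 6 → HIT, frames=[4,6,5]
Step 8: ref 7 → FAULT (evict 5), frames=[4,6,7]
Step 9: ref 7 → HIT, frames=[4,6,7]
Step 10: ref 4 → HIT, frames=[4,6,7]
Total faults: 6

Answer: 6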